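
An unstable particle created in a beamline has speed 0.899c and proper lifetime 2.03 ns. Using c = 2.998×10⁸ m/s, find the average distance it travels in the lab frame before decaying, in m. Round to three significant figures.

1.25 m

γ = 1/√(1 − β²) = 1/√(1 − 0.808201) = 1/√0.191799 = 1/0.437949 = 2.2834.
Lab-frame lifetime: Δt = γτ = 2.2834 × 2.03 ns = 4.6353 ns.
Distance: d = vΔt = 0.899 × 2.998×10⁸ m/s × 4.6353×10^-9 s = 1.25 m.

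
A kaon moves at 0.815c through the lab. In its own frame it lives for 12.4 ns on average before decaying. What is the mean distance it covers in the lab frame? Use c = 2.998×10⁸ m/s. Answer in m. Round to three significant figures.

5.23 m

With β = 0.815, γ = 1/√(1 − 0.815²) = 1/√0.335775 = 1.7257.
Lab-frame lifetime: Δt = γτ = 1.7257 × 12.4 ns = 21.399 ns.
Distance: d = vΔt = 0.815 × 2.998×10⁸ m/s × 2.1399×10^-8 s = 5.23 m.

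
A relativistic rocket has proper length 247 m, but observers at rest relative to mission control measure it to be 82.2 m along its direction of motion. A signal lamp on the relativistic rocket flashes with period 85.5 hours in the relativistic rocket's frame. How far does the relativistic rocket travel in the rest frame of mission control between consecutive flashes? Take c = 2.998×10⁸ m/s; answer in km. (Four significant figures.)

γ = L₀/L = 247/82.2 = 3.00487.
β = √(1 − 1/γ²) = 0.943. Lab-frame period = γτ = 3.00487×85.5 hours = 256.92 hours. Distance = βc × γτ = 0.943 × 2.998×10⁸ m/s × 924912 s = 2.6148×10^14 m = 2.615×10^11 km.

2.615×10^11 km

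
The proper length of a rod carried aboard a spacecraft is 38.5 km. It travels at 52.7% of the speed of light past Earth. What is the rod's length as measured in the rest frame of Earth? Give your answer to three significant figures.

32.7 km

β² = 0.277729, so γ = 1/√0.722271 = 1.1767.
Length contraction: L = L₀/γ = 38.5/1.1767 = 32.7 km.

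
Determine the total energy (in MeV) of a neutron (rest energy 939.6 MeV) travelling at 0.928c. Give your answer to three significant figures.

2520 MeV

γ = 1/√(1 − β²) = 1/√(1 − 0.861184) = 1/√0.138816 = 1/0.37258 = 2.684.
Total energy: E = γmc² = 2.684 × 939.6 MeV = 2520 MeV.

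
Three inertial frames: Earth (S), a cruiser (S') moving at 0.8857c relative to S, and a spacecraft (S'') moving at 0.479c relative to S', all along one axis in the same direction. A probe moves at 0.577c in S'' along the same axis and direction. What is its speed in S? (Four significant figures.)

0.9886c

Apply u = (u'+v)/(1+u'v) twice. Probe in the cruiser frame: (0.577+0.479)/(1+0.577·0.479) = 1.056/1.276383 = 0.82734c.
That velocity, transformed to the rest frame of Earth: (0.82734+0.8857)/(1+0.82734·0.8857) = 1.71304/1.732775038 = 0.98861c.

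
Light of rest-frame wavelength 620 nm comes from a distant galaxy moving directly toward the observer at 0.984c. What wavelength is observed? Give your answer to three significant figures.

55.7 nm

Relativistic Doppler for wavelength: λ_obs = λ_src · √((1−β)/(1+β)).
With β = 0.984: factor = √(0.016/1.984) = 0.089803.
λ_obs = 620 × 0.089803 = 55.7 nm.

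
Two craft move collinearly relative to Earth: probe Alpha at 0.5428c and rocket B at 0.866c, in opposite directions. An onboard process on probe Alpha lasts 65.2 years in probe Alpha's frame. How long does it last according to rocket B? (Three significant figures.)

228 years

Transform probe Alpha's velocity into rocket B's frame: (0.5428 + 0.866)/(1 + 0.5428·0.866) = 1.4088/1.4700648, so the relative speed is 0.95833c.
γ for this relative speed: γ = 1/√(1 − 0.918396) = 3.5006.
The clock on probe Alpha records proper time, so rocket B measures Δt = γΔτ = 3.5006 × 65.2 = 228 years.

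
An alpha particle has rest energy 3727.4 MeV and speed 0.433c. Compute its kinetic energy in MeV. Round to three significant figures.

γ = 1/√(1 − β²) = 1/√(1 − 0.187489) = 1/√0.812511 = 1/0.901394 = 1.10939.
Kinetic energy: K = (γ − 1)mc² = (1.10939 − 1) × 3727.4 MeV = 0.10939 × 3727.4 = 408 MeV.

408 MeV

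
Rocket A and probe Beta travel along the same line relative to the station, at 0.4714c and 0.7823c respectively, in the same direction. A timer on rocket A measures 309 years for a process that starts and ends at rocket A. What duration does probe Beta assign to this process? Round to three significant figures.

Speed of rocket A in probe Beta's frame: u = (v_A − v_B)/(1 − v_A v_B/c²) = (0.4714 − 0.7823)/(1 − 0.4714×0.7823) = −0.3109/0.63122378 = −0.49254; |u| = 0.49254c.
γ for this relative speed: γ = 1/√(1 − 0.242596) = 1.149.
The clock on rocket A records proper time, so probe Beta measures Δt = γΔτ = 1.149 × 309 = 355 years.

355 years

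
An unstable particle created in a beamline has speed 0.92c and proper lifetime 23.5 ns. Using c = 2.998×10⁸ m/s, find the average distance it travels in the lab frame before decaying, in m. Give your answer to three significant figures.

16.5 m

Lorentz factor: γ = (1 − 0.8464)^(−1/2) = 2.5516.
Lab-frame lifetime: Δt = γτ = 2.5516 × 23.5 ns = 59.963 ns.
Distance: d = vΔt = 0.92 × 2.998×10⁸ m/s × 5.9963×10^-8 s = 16.5 m.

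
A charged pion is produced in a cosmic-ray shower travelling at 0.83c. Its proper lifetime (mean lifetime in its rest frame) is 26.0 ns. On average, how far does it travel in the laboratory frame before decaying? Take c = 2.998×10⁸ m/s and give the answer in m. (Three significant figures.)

11.6 m

β² = 0.6889, so γ = 1/√0.3111 = 1.7929.
Lab-frame lifetime: Δt = γτ = 1.7929 × 26.0 ns = 46.615 ns.
Distance: d = vΔt = 0.83 × 2.998×10⁸ m/s × 4.6615×10^-8 s = 11.6 m.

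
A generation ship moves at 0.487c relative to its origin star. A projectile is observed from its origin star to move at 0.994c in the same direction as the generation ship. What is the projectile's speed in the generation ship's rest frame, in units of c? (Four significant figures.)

0.9827c

Transform to the generation ship's frame: u' = (u − v)/(1 − uv/c²).
u' = (0.994 − 0.487)/(1 − 0.994×0.487) = 0.507/0.515922 = 0.98271.
Speed in the generation ship's frame: 0.9827c (in the same direction).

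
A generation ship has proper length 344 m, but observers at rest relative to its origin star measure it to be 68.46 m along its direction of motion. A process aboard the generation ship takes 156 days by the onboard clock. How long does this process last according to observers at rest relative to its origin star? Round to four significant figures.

783.9 days

γ = L₀/L = 344/68.46 = 5.02483.
The same γ dilates the second interval: 5.02483 × 156 days = 783.9 days.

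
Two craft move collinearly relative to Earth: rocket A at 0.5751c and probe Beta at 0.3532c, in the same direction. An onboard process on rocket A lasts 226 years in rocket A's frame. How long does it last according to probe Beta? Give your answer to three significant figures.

Transform rocket A's velocity into probe Beta's frame: (0.5751 − 0.3532)/(1 − 0.5751·0.3532) = 0.2219/0.79687468, so the relative speed is 0.27846c.
At |u| = 0.27846c, γ = (1 − 0.07754)^(−1/2) = 1.0412.
Rocket A's interval is proper; time dilation gives Δt_B = γΔτ = 1.0412 × 226 years = 235 years.

235 years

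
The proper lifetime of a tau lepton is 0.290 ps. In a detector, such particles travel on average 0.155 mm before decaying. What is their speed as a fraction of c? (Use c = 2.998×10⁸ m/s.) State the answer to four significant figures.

0.8722c

Let x = d/(cτ) = 1.550×10^-4 m / (2.998×10⁸ m/s × 2.900×10^-13 s) = 1.7828. Since d = βγcτ, x = βγ = β/√(1−β²).
Solving: β² = x²/(1+x²) = 3.17838/4.17838 = 0.760673, so β = 0.8722.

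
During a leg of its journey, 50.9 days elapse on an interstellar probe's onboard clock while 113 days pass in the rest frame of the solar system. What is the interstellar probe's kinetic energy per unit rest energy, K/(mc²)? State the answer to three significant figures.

γ = Δt/Δτ = 113/50.9 = 2.22004.
Since K = (γ−1)mc², K/(mc²) = 2.22004 − 1 = 1.22.

1.22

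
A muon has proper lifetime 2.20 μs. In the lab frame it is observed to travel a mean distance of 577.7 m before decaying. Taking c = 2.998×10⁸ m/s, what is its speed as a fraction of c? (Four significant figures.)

d = βγcτ ⇒ βγ = d/(cτ) = 577.7 m / (659.56 m) = 0.87589.
β = (βγ)/√(1+(βγ)²) = 0.87589/√1.767183 = 0.6589.

0.6589c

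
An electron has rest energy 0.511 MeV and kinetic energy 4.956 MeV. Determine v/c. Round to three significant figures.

0.996

γ = 1 + K/(mc²) = 1 + 4.956/0.511 = 10.699.
β = √(1 − 1/γ²) = √(1 − 0.00873602) = √0.99126398 = 0.996.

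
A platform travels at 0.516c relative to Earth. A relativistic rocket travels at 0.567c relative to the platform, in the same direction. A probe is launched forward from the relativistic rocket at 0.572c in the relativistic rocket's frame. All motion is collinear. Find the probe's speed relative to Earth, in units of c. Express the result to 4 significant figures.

0.9531c

Compose velocities in two stages. Stage 1 (into S'): u₁ = (0.572+0.567)/(1+0.572×0.567) = 0.86006.
Stage 2 (into S): u = (0.86006+0.516)/(1+0.86006×0.516) = 0.95309, so the speed is 0.9531c.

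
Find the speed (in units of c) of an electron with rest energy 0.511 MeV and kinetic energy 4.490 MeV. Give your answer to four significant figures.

γ = 1 + K/(mc²) = 1 + 4.490/0.511 = 9.7867.
β = √(1 − 1/γ²) = √(1 − 0.0104406) = √0.9895594 = 0.9948.

0.9948c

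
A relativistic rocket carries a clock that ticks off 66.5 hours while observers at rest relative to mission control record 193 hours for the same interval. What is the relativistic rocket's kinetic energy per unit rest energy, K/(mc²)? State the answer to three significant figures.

1.90

From Δt = γΔτ: γ = 193/66.5 = 2.90226.
K/(mc²) = γ − 1 = 2.90226 − 1 = 1.90.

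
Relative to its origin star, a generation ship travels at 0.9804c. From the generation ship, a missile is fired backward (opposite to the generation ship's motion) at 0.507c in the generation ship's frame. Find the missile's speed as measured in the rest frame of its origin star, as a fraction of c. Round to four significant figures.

0.9413c

In units of c, u = (u' + v)/(1 + u'v) with u' = −0.507 and v = 0.9804.
Numerator: −0.507 + 0.9804 = 0.4734. Denominator: 1 + (−0.507)(0.9804) = 0.5029372.
u = 0.4734/0.5029372 = 0.94127, so the speed is 0.9413c.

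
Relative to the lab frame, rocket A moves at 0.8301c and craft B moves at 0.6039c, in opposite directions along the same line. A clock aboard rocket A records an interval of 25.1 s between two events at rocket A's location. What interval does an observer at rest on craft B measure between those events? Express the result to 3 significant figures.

Speed of rocket A in craft B's frame: u = (v_A + v_B)/(1 + v_A v_B/c²) = (0.8301 + 0.6039)/(1 + 0.8301×0.6039) = 1.434/1.50129739 = 0.95517; |u| = 0.95517c.
γ for this relative speed: γ = 1/√(1 − 0.91235) = 3.3777.
The clock on rocket A records proper time, so craft B measures Δt = γΔτ = 3.3777 × 25.1 = 84.8 s.

84.8 s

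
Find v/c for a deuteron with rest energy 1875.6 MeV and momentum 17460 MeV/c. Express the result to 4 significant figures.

0.9943

pc/(mc²) = 17460/1875.6 = 9.309 = βγ = β/√(1−β²).
So β² = x²/(1 + x²) with x = 9.309: x² = 86.6575, β² = 86.6575/87.6575 = 0.988592, β = 0.9943.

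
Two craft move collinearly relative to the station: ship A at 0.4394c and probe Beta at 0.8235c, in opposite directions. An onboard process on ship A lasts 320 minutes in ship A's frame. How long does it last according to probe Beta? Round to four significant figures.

The velocity of ship A relative to probe Beta is (0.4394 + 0.8235)c / (1 + 0.4394×0.8235) = 0.92734c; relative speed 0.92734c.
At |u| = 0.92734c, γ = (1 − 0.859959)^(−1/2) = 2.6722.
The clock on ship A records proper time, so probe Beta measures Δt = γΔτ = 2.6722 × 320 = 855.1 minutes.

855.1 minutes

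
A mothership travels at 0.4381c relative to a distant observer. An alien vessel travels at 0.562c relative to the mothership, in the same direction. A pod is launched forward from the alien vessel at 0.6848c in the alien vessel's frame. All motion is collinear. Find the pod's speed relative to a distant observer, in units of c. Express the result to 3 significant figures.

Apply u = (u'+v)/(1+u'v) twice. Pod in the mothership frame: (0.6848+0.562)/(1+0.6848·0.562) = 1.2468/1.3848576 = 0.90031c.
That velocity, transformed to the rest frame of a distant observer: (0.90031+0.4381)/(1+0.90031·0.4381) = 1.33841/1.394425811 = 0.95983c.

0.960c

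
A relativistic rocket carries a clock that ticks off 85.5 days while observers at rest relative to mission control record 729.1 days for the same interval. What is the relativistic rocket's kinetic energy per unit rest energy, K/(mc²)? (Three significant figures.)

7.53

γ = Δt/Δτ = 729.1/85.5 = 8.52749.
Since K = (γ−1)mc², K/(mc²) = 8.52749 − 1 = 7.53.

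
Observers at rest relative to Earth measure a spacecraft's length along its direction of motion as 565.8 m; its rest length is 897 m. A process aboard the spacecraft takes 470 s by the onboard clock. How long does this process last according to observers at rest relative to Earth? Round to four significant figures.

γ = L₀/L = 897/565.8 = 1.58537.
The same γ dilates the second interval: 1.58537 × 470 s = 745.1 s.

745.1 s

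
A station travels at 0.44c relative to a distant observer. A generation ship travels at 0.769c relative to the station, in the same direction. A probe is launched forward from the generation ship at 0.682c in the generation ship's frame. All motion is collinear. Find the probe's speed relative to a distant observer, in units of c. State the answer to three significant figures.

First combine the probe and generation ship (S''→S'): u₁ = (0.682 + 0.769)/(1 + 0.682×0.769) = 1.451/1.524458 = 0.95181.
Then combine with the station (S'→S): u = (0.95181 + 0.44)/(1 + 0.95181×0.44) = 1.39181/1.4187964 = 0.98098.

0.981c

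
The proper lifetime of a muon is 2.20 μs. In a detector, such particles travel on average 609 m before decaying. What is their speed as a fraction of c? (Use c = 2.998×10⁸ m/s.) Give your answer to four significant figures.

0.6784c

Let x = d/(cτ) = 609.0 m / (2.998×10⁸ m/s × 2.200×10^-6 s) = 0.92334. Since d = βγcτ, x = βγ = β/√(1−β²).
Solving: β² = x²/(1+x²) = 0.852557/1.852557 = 0.460206, so β = 0.6784.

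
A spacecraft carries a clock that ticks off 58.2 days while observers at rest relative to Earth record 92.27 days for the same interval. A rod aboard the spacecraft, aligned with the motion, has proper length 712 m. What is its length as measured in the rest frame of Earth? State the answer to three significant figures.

449 m

From Δt = γΔτ: γ = 92.27/58.2 = 1.5854.
L = L₀/γ = 712/1.5854 = 449 m.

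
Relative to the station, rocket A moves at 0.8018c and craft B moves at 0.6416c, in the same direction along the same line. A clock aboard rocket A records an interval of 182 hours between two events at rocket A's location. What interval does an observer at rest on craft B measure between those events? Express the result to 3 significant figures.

193 hours

The velocity of rocket A relative to craft B is (0.8018 − 0.6416)c / (1 − 0.8018×0.6416) = 0.32992c; relative speed 0.32992c.
γ for this relative speed: γ = 1/√(1 − 0.108847) = 1.0593.
Rocket A's interval is proper; time dilation gives Δt_B = γΔτ = 1.0593 × 182 hours = 193 hours.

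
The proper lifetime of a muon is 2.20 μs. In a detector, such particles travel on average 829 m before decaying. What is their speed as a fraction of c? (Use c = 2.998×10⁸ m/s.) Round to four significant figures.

0.7825c

d = βγcτ ⇒ βγ = d/(cτ) = 829.0 m / (659.56 m) = 1.2569.
β = (βγ)/√(1+(βγ)²) = 1.2569/√2.5798 = 0.7825.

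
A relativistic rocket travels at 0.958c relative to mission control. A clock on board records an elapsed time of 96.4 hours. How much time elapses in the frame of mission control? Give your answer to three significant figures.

With β = 0.958, γ = 1/√(1 − 0.958²) = 1/√0.082236 = 3.4871.
The onboard clock measures proper time, so the interval in the rest frame of mission control is dilated: Δt = γ·Δτ = 3.4871 × 96.4 hours = 336 hours.

336 hours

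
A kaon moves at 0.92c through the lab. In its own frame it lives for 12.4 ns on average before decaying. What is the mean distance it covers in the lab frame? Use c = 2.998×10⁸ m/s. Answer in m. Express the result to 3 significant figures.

With β = 0.92, γ = 1/√(1 − 0.92²) = 1/√0.1536 = 2.5516.
Lab-frame lifetime: Δt = γτ = 2.5516 × 12.4 ns = 31.64 ns.
Distance: d = vΔt = 0.92 × 2.998×10⁸ m/s × 3.1640×10^-8 s = 8.73 m.

8.73 m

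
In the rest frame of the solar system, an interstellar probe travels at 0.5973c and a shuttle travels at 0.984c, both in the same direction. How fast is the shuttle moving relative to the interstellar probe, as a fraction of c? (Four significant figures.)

Transform to the interstellar probe's frame: u' = (u − v)/(1 − uv/c²).
u' = (0.984 − 0.5973)/(1 − 0.984×0.5973) = 0.3867/0.4122568 = 0.93801.
Speed in the interstellar probe's frame: 0.9380c (in the same direction).

0.9380c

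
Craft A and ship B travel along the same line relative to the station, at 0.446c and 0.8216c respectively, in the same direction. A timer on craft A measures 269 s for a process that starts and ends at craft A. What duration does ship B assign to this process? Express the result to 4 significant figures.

334.0 s

Transform craft A's velocity into ship B's frame: (0.446 − 0.8216)/(1 − 0.446·0.8216) = −0.3756/0.6335664, so the relative speed is 0.59283c.
γ for this relative speed: γ = 1/√(1 − 0.351447) = 1.2417.
Craft A's interval is proper; time dilation gives Δt_B = γΔτ = 1.2417 × 269 s = 334.0 s.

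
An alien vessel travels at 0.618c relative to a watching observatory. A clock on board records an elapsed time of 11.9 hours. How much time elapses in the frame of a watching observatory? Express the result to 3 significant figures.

γ = 1/√(1 − β²) = 1/√(1 − 0.381924) = 1/√0.618076 = 1/0.786178 = 1.272.
Time dilation: Δt = γ·Δτ = 1.272 × 11.9 = 15.1 hours.

15.1 hours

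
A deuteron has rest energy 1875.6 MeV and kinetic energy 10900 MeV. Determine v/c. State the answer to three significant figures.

K = (γ−1)mc², so γ = 1 + 10900/1875.6 = 6.8115.
Then v/c = √(1 − γ⁻²) = √(1 − 0.0215533) = √0.9784467 = 0.989.

0.989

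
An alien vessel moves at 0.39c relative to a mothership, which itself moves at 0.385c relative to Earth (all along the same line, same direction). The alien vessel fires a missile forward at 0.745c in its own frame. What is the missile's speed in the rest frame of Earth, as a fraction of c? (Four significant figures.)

0.9446c

Apply u = (u'+v)/(1+u'v) twice. Missile in the mothership frame: (0.745+0.39)/(1+0.745·0.39) = 1.135/1.29055 = 0.87947c.
That velocity, transformed to the rest frame of Earth: (0.87947+0.385)/(1+0.87947·0.385) = 1.26447/1.33859595 = 0.94462c.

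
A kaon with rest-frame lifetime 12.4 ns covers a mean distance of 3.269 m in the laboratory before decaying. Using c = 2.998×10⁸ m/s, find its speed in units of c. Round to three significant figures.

0.660c

Let x = d/(cτ) = 3.269 m / (2.998×10⁸ m/s × 1.240×10^-8 s) = 0.87935. Since d = βγcτ, x = βγ = β/√(1−β²).
Solving: β² = x²/(1+x²) = 0.773256/1.773256 = 0.436066, so β = 0.660.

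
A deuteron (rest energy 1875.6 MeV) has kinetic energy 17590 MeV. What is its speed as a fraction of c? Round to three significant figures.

0.995c

γ = 1 + K/(mc²) = 1 + 17590/1875.6 = 10.378.
β = √(1 − 1/γ²) = √(1 − 0.0092848) = √0.9907152 = 0.995.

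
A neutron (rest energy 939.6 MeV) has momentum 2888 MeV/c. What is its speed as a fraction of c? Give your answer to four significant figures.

βγ = pc/(mc²) = 2888/939.6 = 3.0736.
Since γ² = 1 + (βγ)² = 10.44702, γ = √10.44702 = 3.23219, and β = (βγ)/γ = 3.0736/3.23219 = 0.9509.

0.9509c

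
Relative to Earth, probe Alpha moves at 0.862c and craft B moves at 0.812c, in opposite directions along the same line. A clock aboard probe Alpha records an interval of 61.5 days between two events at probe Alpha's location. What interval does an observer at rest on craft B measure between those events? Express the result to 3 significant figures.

Transform probe Alpha's velocity into craft B's frame: (0.862 + 0.812)/(1 + 0.862·0.812) = 1.674/1.699944, so the relative speed is 0.98474c.
γ for this relative speed: γ = 1/√(1 − 0.969713) = 5.7461.
The clock on probe Alpha records proper time, so craft B measures Δt = γΔτ = 5.7461 × 61.5 = 353 days.

353 days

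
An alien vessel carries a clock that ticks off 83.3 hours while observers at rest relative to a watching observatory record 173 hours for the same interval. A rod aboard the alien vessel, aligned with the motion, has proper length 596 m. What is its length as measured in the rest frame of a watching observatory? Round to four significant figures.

The time-dilation ratio gives γ = 173/83.3 = 2.07683.
L = L₀/γ = 596/2.07683 = 287.0 m.

287.0 m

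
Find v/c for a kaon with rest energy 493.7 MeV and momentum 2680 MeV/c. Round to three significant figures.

pc/(mc²) = 2680/493.7 = 5.4284 = βγ = β/√(1−β²).
So β² = x²/(1 + x²) with x = 5.4284: x² = 29.4675, β² = 29.4675/30.4675 = 0.967178, β = 0.983.

0.983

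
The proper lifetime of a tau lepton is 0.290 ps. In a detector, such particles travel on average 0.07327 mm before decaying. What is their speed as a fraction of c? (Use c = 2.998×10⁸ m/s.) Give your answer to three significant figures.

Lab distance = (lab lifetime)·v = γτ·βc, so βγ = d/(cτ) = 7.327×10^-5/(2.998×10⁸ × 2.900×10^-13) = 0.84275.
With βγ = 0.84275: γ² = 1 + (βγ)² = 1.710228, and β = (βγ)/γ = 0.84275/1.30776 = 0.644.

0.644c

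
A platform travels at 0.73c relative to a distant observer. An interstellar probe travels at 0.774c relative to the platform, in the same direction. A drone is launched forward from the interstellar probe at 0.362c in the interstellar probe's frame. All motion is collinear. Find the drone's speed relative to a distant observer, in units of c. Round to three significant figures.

Apply u = (u'+v)/(1+u'v) twice. Drone in the platform frame: (0.362+0.774)/(1+0.362·0.774) = 1.136/1.280188 = 0.88737c.
That velocity, transformed to the rest frame of a distant observer: (0.88737+0.73)/(1+0.88737·0.73) = 1.61737/1.6477801 = 0.98154c.

0.982c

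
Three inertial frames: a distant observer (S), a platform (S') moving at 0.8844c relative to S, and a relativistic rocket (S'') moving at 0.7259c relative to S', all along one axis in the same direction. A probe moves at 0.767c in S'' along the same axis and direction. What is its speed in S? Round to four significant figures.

Compose velocities in two stages. Stage 1 (into S'): u₁ = (0.767+0.7259)/(1+0.767×0.7259) = 0.95898.
Stage 2 (into S): u = (0.95898+0.8844)/(1+0.95898×0.8844) = 0.99743, so the speed is 0.9974c.

0.9974c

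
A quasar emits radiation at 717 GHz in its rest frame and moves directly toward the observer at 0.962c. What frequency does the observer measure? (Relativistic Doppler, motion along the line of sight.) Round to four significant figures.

5152 GHz

Relativistic Doppler (source moving toward): f_obs = f_src · √((1+β)/(1−β)).
With β = 0.962: factor = √(1.962/0.038) = 7.1855.
f_obs = 717 × 7.1855 = 5152 GHz.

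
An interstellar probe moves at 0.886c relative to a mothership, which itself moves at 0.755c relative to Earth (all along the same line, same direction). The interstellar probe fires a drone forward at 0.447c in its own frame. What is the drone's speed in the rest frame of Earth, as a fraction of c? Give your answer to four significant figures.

First combine the drone and interstellar probe (S''→S'): u₁ = (0.447 + 0.886)/(1 + 0.447×0.886) = 1.333/1.396042 = 0.95484.
Then combine with the mothership (S'→S): u = (0.95484 + 0.755)/(1 + 0.95484×0.755) = 1.70984/1.7209042 = 0.99357.

0.9936c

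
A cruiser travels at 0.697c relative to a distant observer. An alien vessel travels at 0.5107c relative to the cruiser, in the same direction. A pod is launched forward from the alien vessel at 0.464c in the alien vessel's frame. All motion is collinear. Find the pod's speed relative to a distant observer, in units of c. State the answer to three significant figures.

0.959c

Compose velocities in two stages. Stage 1 (into S'): u₁ = (0.464+0.5107)/(1+0.464×0.5107) = 0.78798.
Stage 2 (into S): u = (0.78798+0.697)/(1+0.78798×0.697) = 0.95853, so the speed is 0.959c.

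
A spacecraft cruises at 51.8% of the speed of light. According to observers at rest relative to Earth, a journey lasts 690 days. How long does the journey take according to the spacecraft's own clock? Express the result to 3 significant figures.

γ = 1/√(1 − β²) = 1/√(1 − 0.268324) = 1/√0.731676 = 1/0.855381 = 1.1691.
The moving clock records proper time: Δτ = Δt/γ = 690/1.1691 = 590 days.

590 days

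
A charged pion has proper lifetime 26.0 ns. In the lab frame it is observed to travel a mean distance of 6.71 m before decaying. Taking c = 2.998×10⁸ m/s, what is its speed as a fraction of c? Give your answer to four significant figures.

0.6524c

Lab distance = (lab lifetime)·v = γτ·βc, so βγ = d/(cτ) = 6.710/(2.998×10⁸ × 2.600×10^-8) = 0.86083.
With βγ = 0.86083: γ² = 1 + (βγ)² = 1.741028, and β = (βγ)/γ = 0.86083/1.31948 = 0.6524.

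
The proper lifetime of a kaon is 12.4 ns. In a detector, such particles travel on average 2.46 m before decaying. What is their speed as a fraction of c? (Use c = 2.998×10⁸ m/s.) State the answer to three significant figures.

Lab distance = (lab lifetime)·v = γτ·βc, so βγ = d/(cτ) = 2.460/(2.998×10⁸ × 1.240×10^-8) = 0.66173.
With βγ = 0.66173: γ² = 1 + (βγ)² = 1.437887, and β = (βγ)/γ = 0.66173/1.19912 = 0.552.

0.552c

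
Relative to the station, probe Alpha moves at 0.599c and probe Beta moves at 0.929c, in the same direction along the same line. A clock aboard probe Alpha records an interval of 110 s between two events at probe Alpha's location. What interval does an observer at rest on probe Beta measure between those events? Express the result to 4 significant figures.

Speed of probe Alpha in probe Beta's frame: u = (v_A − v_B)/(1 − v_A v_B/c²) = (0.599 − 0.929)/(1 − 0.599×0.929) = −0.33/0.443529 = −0.74403; |u| = 0.74403c.
At |u| = 0.74403c, γ = (1 − 0.553581)^(−1/2) = 1.4967.
The clock on probe Alpha records proper time, so probe Beta measures Δt = γΔτ = 1.4967 × 110 = 164.6 s.

164.6 s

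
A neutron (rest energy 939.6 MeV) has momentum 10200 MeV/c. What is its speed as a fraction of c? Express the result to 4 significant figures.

0.9958c

pc/(mc²) = 10200/939.6 = 10.856 = βγ = β/√(1−β²).
So β² = x²/(1 + x²) with x = 10.856: x² = 117.853, β² = 117.853/118.853 = 0.991586, β = 0.9958.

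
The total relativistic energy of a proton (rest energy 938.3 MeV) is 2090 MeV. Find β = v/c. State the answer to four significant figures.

Total energy E = γmc² gives γ = 2090/938.3 = 2.2274.
Hence β = √(1 − 1/γ²) = √(1 − 0.20156) = √0.79844 = 0.8936.

0.8936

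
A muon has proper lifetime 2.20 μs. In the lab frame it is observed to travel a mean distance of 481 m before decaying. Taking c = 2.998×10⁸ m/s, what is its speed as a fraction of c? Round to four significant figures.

0.5892c

Let x = d/(cτ) = 481.0 m / (2.998×10⁸ m/s × 2.200×10^-6 s) = 0.72927. Since d = βγcτ, x = βγ = β/√(1−β²).
Solving: β² = x²/(1+x²) = 0.531835/1.531835 = 0.347188, so β = 0.5892.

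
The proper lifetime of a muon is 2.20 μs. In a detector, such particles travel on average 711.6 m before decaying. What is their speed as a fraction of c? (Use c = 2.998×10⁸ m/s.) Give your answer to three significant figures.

Let x = d/(cτ) = 711.6 m / (2.998×10⁸ m/s × 2.200×10^-6 s) = 1.0789. Since d = βγcτ, x = βγ = β/√(1−β²).
Solving: β² = x²/(1+x²) = 1.16403/2.16403 = 0.537899, so β = 0.733.

0.733c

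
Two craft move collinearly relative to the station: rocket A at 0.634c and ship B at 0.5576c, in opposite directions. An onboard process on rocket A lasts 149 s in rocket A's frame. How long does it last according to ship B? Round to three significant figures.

Speed of rocket A in ship B's frame: u = (v_A + v_B)/(1 + v_A v_B/c²) = (0.634 + 0.5576)/(1 + 0.634×0.5576) = 1.1916/1.3535184 = 0.88037; |u| = 0.88037c.
At |u| = 0.88037c, γ = (1 − 0.775051)^(−1/2) = 2.1084.
Rocket A's interval is proper; time dilation gives Δt_B = γΔτ = 2.1084 × 149 s = 314 s.

314 s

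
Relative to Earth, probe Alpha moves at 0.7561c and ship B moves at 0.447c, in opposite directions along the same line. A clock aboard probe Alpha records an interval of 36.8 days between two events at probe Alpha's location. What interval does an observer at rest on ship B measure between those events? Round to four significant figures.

84.10 days

Transform probe Alpha's velocity into ship B's frame: (0.7561 + 0.447)/(1 + 0.7561·0.447) = 1.2031/1.3379767, so the relative speed is 0.89919c.
γ for this relative speed: γ = 1/√(1 − 0.808543) = 2.2854.
The clock on probe Alpha records proper time, so ship B measures Δt = γΔτ = 2.2854 × 36.8 = 84.10 days.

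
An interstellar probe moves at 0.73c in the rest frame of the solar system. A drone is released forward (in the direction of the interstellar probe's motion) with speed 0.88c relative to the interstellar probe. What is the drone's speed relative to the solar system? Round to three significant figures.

In units of c, u = (u' + v)/(1 + u'v) with u' = 0.88 and v = 0.73.
Numerator: 0.88 + 0.73 = 1.61. Denominator: 1 + (0.88)(0.73) = 1.6424.
u = 1.61/1.6424 = 0.98027, so the speed is 0.980c.

0.980c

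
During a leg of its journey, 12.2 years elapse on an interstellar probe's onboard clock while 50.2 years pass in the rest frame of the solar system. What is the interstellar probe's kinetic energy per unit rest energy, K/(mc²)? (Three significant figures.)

γ = Δt/Δτ = 50.2/12.2 = 4.11475.
K/(mc²) = γ − 1 = 4.11475 − 1 = 3.11.

3.11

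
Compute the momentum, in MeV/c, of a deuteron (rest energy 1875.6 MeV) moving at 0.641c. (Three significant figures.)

1570 MeV/c

With β = 0.641, γ = 1/√(1 − 0.641²) = 1/√0.589119 = 1.3029.
Momentum: p = γβ·mc = 1.3029 × 0.641 × 1875.6 MeV/c = 1570 MeV/c.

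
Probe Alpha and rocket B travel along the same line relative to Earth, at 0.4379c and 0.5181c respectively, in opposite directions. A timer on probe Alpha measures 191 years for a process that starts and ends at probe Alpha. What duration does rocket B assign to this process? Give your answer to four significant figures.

Transform probe Alpha's velocity into rocket B's frame: (0.4379 + 0.5181)/(1 + 0.4379·0.5181) = 0.956/1.22687599, so the relative speed is 0.77921c.
At |u| = 0.77921c, γ = (1 − 0.607168)^(−1/2) = 1.5955.
Probe Alpha's interval is proper; time dilation gives Δt_B = γΔτ = 1.5955 × 191 years = 304.7 years.

304.7 years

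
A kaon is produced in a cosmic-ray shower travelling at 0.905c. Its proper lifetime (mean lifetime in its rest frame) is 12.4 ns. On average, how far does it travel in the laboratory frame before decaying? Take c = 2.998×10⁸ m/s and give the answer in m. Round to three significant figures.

7.91 m

With β = 0.905, γ = 1/√(1 − 0.905²) = 1/√0.180975 = 2.3507.
Lab-frame lifetime: Δt = γτ = 2.3507 × 12.4 ns = 29.149 ns.
Distance: d = vΔt = 0.905 × 2.998×10⁸ m/s × 2.9149×10^-8 s = 7.91 m.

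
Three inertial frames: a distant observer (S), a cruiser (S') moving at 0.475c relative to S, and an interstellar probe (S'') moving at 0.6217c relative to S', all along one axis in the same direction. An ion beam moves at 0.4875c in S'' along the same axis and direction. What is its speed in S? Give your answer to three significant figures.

First combine the ion beam and interstellar probe (S''→S'): u₁ = (0.4875 + 0.6217)/(1 + 0.4875×0.6217) = 1.1092/1.30307875 = 0.85121.
Then combine with the cruiser (S'→S): u = (0.85121 + 0.475)/(1 + 0.85121×0.475) = 1.32621/1.40432475 = 0.94438.

0.944c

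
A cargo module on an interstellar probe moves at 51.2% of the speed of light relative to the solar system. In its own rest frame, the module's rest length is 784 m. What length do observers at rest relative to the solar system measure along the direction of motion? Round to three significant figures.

673 m

With β = 0.512, γ = 1/√(1 − 0.512²) = 1/√0.737856 = 1.1642.
Along the direction of motion the measured length is L₀/γ = 784/1.1642 = 673 m.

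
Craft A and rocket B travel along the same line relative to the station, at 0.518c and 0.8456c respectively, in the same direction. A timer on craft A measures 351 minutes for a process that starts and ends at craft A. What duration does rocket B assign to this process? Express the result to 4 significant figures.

Transform craft A's velocity into rocket B's frame: (0.518 − 0.8456)/(1 − 0.518·0.8456) = −0.3276/0.5619792, so the relative speed is 0.58294c.
γ for this relative speed: γ = 1/√(1 − 0.339819) = 1.2307.
Craft A's interval is proper; time dilation gives Δt_B = γΔτ = 1.2307 × 351 minutes = 432.0 minutes.

432.0 minutes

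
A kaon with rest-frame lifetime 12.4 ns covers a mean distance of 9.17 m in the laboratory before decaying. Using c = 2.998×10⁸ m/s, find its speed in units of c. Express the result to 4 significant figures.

Lab distance = (lab lifetime)·v = γτ·βc, so βγ = d/(cτ) = 9.170/(2.998×10⁸ × 1.240×10^-8) = 2.4667.
With βγ = 2.4667: γ² = 1 + (βγ)² = 7.08461, and β = (βγ)/γ = 2.4667/2.66169 = 0.9267.

0.9267c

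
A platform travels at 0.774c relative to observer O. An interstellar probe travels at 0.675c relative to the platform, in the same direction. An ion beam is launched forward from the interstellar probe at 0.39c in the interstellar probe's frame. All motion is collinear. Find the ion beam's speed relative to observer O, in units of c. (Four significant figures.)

First combine the ion beam and interstellar probe (S''→S'): u₁ = (0.39 + 0.675)/(1 + 0.39×0.675) = 1.065/1.26325 = 0.84306.
Then combine with the platform (S'→S): u = (0.84306 + 0.774)/(1 + 0.84306×0.774) = 1.61706/1.65252844 = 0.97854.

0.9785c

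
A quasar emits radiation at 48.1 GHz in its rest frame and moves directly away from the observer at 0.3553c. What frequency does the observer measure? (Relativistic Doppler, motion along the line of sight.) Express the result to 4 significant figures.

Relativistic Doppler (source moving away): f_obs = f_src · √((1−β)/(1+β)).
With β = 0.3553: factor = √(0.6447/1.3553) = 0.6897.
f_obs = 48.1 × 0.6897 = 33.17 GHz.

33.17 GHz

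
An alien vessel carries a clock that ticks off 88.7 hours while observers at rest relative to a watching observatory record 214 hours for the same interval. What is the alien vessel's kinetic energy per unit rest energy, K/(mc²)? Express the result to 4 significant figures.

From Δt = γΔτ: γ = 214/88.7 = 2.41263.
Since K = (γ−1)mc², K/(mc²) = 2.41263 − 1 = 1.413.

1.413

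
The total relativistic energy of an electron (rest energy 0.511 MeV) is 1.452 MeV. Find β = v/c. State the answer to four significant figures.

Total energy E = γmc² gives γ = 1.452/0.511 = 2.8415.
Hence β = √(1 − 1/γ²) = √(1 − 0.123852) = √0.876148 = 0.9360.

0.9360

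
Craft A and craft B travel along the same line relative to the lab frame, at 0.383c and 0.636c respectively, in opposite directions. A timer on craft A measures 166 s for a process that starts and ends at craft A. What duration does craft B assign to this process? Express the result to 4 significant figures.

289.6 s

Transform craft A's velocity into craft B's frame: (0.383 + 0.636)/(1 + 0.383·0.636) = 1.019/1.243588, so the relative speed is 0.8194c.
γ for this relative speed: γ = 1/√(1 − 0.671416) = 1.7445.
The clock on craft A records proper time, so craft B measures Δt = γΔτ = 1.7445 × 166 = 289.6 s.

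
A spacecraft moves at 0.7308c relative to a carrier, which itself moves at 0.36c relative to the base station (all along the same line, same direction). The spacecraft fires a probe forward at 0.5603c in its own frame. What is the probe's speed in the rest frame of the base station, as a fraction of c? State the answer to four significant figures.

Compose velocities in two stages. Stage 1 (into S'): u₁ = (0.5603+0.7308)/(1+0.5603×0.7308) = 0.91602.
Stage 2 (into S): u = (0.91602+0.36)/(1+0.91602×0.36) = 0.95958, so the speed is 0.9596c.

0.9596c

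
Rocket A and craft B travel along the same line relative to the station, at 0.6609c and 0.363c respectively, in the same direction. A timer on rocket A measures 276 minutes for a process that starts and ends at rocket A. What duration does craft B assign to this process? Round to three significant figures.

Speed of rocket A in craft B's frame: u = (v_A − v_B)/(1 − v_A v_B/c²) = (0.6609 − 0.363)/(1 − 0.6609×0.363) = 0.2979/0.7600933 = 0.39193; |u| = 0.39193c.
At |u| = 0.39193c, γ = (1 − 0.153609)^(−1/2) = 1.087.
Rocket A's interval is proper; time dilation gives Δt_B = γΔτ = 1.087 × 276 minutes = 300 minutes.

300 minutes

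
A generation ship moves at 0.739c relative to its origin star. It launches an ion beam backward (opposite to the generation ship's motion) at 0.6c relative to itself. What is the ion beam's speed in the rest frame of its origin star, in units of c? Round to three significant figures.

0.250c

Relativistic velocity addition: u = (u' + v)/(1 + u'v/c²), with u' = −0.6c and v = 0.739c.
Numerator: −0.6 + 0.739 = 0.139. Denominator: 1 + (−0.6)(0.739) = 0.5566.
u = 0.139/0.5566 = 0.24973, so the speed is 0.250c.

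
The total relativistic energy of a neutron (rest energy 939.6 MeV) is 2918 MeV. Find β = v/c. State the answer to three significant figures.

γ = E/(mc²) = 2918/939.6 = 3.1056.
β = √(1 − 1/γ²) = √(1 − 0.103683) = √0.896317 = 0.947.

0.947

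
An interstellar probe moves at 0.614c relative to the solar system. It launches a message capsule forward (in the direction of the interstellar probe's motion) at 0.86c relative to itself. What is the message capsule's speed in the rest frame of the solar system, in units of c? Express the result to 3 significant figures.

Relativistic velocity addition: u = (u' + v)/(1 + u'v/c²), with u' = 0.86c and v = 0.614c.
Numerator: 0.86 + 0.614 = 1.474. Denominator: 1 + (0.86)(0.614) = 1.52804.
u = 1.474/1.52804 = 0.96463, so the speed is 0.965c.

0.965c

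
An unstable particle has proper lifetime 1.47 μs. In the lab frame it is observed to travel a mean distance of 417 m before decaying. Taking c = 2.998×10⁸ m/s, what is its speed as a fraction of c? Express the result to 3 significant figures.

d = βγcτ ⇒ βγ = d/(cτ) = 417.0 m / (440.706 m) = 0.94621.
β = (βγ)/√(1+(βγ)²) = 0.94621/√1.895313 = 0.687.

0.687c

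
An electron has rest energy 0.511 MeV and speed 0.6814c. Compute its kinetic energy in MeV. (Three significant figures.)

β² = 0.46430596, so γ = 1/√0.53569404 = 1.36629.
Kinetic energy: K = (γ − 1)mc² = (1.36629 − 1) × 0.511 MeV = 0.36629 × 0.511 = 0.187 MeV.

0.187 MeV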